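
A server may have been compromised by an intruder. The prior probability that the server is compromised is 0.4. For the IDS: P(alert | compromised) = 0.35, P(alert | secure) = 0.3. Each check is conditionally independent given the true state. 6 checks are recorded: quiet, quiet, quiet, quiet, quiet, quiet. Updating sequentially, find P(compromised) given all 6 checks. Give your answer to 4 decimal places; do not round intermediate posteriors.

0.2994

After 'quiet': P(compromised) = 0.65·0.4000 / (0.65·0.4000 + 0.7·0.6000) ≈ 0.3824
After 'quiet': P(compromised) = 0.65·0.3824 / (0.65·0.3824 + 0.7·0.6176) ≈ 0.3650
After 'quiet': P(compromised) = 0.65·0.3650 / (0.65·0.3650 + 0.7·0.6350) ≈ 0.3480
After 'quiet': P(compromised) = 0.65·0.3480 / (0.65·0.3480 + 0.7·0.6520) ≈ 0.3314
After 'quiet': P(compromised) = 0.65·0.3314 / (0.65·0.3314 + 0.7·0.6686) ≈ 0.3152
After 'quiet': P(compromised) = 0.65·0.3152 / (0.65·0.3152 + 0.7·0.6848) ≈ 0.2994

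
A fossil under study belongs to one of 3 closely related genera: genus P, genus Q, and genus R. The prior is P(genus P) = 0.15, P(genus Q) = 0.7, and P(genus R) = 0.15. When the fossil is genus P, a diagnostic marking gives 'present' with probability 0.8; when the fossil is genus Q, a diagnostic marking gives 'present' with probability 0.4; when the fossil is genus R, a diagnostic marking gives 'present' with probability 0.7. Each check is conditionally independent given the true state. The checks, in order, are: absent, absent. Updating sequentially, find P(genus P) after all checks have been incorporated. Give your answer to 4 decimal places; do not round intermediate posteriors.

After 'absent': normaliser = 0.2·0.1500 + 0.6·0.7000 + 0.3·0.1500; P(genus P) ≈ 0.0606, P(genus Q) ≈ 0.8485, P(genus R) ≈ 0.0909
After 'absent': normaliser = 0.2·0.0606 + 0.6·0.8485 + 0.3·0.0909; P(genus P) ≈ 0.0221, P(genus Q) ≈ 0.9282, P(genus R) ≈ 0.0497

0.0221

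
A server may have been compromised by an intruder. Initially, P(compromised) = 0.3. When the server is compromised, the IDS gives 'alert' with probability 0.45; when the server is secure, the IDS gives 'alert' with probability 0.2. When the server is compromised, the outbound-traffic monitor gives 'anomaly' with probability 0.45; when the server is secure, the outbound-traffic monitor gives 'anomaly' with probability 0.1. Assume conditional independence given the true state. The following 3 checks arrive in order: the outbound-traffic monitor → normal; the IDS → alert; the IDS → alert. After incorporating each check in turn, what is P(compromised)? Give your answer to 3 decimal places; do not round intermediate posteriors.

After the outbound-traffic monitor='normal': P(compromised) = 0.55·0.3000 / (0.55·0.3000 + 0.9·0.7000) ≈ 0.2075
After the IDS='alert': P(compromised) = 0.45·0.2075 / (0.45·0.2075 + 0.2·0.7925) ≈ 0.3708
After the IDS='alert': P(compromised) = 0.45·0.3708 / (0.45·0.3708 + 0.2·0.6292) ≈ 0.5701

0.570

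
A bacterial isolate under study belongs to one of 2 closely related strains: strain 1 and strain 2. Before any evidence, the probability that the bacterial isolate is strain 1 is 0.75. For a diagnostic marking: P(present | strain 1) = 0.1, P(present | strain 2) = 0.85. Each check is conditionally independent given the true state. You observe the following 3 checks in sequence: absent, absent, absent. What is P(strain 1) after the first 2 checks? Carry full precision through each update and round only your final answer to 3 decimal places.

After 'absent': P(strain 1) = 0.9·0.7500 / (0.9·0.7500 + 0.15·0.2500) ≈ 0.9474
After 'absent': P(strain 1) = 0.9·0.9474 / (0.9·0.9474 + 0.15·0.0526) ≈ 0.9908

0.991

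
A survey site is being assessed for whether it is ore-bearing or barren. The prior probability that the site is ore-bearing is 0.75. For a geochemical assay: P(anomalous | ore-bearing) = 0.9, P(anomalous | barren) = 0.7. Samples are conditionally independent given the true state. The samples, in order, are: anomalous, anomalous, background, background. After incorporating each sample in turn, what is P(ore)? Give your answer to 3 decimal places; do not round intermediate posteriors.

0.355

After 'anomalous': P(ore) = 0.9·0.7500 / (0.9·0.7500 + 0.7·0.2500) ≈ 0.7941
After 'anomalous': P(ore) = 0.9·0.7941 / (0.9·0.7941 + 0.7·0.2059) ≈ 0.8322
After 'background': P(ore) = 0.1·0.8322 / (0.1·0.8322 + 0.3·0.1678) ≈ 0.6231
After 'background': P(ore) = 0.1·0.6231 / (0.1·0.6231 + 0.3·0.3769) ≈ 0.3553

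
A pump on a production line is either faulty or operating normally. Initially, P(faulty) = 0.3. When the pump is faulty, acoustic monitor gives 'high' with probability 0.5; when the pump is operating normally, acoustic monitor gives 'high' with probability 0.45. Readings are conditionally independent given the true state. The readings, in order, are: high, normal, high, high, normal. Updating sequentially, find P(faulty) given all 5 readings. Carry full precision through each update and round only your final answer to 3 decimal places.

After 'high': P(faulty) = 0.5·0.3000 / (0.5·0.3000 + 0.45·0.7000) ≈ 0.3226
After 'normal': P(faulty) = 0.5·0.3226 / (0.5·0.3226 + 0.55·0.6774) ≈ 0.3021
After 'high': P(faulty) = 0.5·0.3021 / (0.5·0.3021 + 0.45·0.6979) ≈ 0.3248
After 'high': P(faulty) = 0.5·0.3248 / (0.5·0.3248 + 0.45·0.6752) ≈ 0.3483
After 'normal': P(faulty) = 0.5·0.3483 / (0.5·0.3483 + 0.55·0.6517) ≈ 0.3270

0.327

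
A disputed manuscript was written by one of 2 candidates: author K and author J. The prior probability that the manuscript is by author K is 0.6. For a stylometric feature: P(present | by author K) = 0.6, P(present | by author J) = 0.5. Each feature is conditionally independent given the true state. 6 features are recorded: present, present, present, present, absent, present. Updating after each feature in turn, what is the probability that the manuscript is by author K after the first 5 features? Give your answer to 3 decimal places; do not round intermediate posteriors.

0.713

After 'present': P(author K) = 0.6·0.6000 / (0.6·0.6000 + 0.5·0.4000) ≈ 0.6429
After 'present': P(author K) = 0.6·0.6429 / (0.6·0.6429 + 0.5·0.3571) ≈ 0.6835
After 'present': P(author K) = 0.6·0.6835 / (0.6·0.6835 + 0.5·0.3165) ≈ 0.7216
After 'present': P(author K) = 0.6·0.7216 / (0.6·0.7216 + 0.5·0.2784) ≈ 0.7567
After 'absent': P(author K) = 0.4·0.7567 / (0.4·0.7567 + 0.5·0.2433) ≈ 0.7133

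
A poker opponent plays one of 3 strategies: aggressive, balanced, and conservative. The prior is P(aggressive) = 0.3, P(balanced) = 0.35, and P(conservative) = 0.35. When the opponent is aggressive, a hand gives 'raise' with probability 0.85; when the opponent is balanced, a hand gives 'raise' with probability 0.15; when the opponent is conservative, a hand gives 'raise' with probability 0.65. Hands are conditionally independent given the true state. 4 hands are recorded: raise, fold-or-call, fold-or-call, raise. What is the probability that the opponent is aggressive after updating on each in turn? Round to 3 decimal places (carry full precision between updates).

0.170

After 'raise': normaliser = 0.85·0.3000 + 0.15·0.3500 + 0.65·0.3500; P(aggressive) ≈ 0.4766, P(balanced) ≈ 0.0981, P(conservative) ≈ 0.4252
After 'fold-or-call': normaliser = 0.15·0.4766 + 0.85·0.0981 + 0.35·0.4252; P(aggressive) ≈ 0.2354, P(balanced) ≈ 0.2746, P(conservative) ≈ 0.4900
After 'fold-or-call': normaliser = 0.15·0.2354 + 0.85·0.2746 + 0.35·0.4900; P(aggressive) ≈ 0.0802, P(balanced) ≈ 0.5302, P(conservative) ≈ 0.3896
After 'raise': normaliser = 0.85·0.0802 + 0.15·0.5302 + 0.65·0.3896; P(aggressive) ≈ 0.1700, P(balanced) ≈ 0.1984, P(conservative) ≈ 0.6316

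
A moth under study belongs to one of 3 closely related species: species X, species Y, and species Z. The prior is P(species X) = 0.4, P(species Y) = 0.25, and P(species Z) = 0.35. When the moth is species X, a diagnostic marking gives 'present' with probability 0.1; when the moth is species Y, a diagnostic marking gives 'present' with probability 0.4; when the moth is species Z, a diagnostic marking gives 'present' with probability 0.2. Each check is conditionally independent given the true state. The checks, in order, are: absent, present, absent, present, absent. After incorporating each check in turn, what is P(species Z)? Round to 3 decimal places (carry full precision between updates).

0.383

Each posterior becomes the prior for the next update.
After 'absent': normaliser = 0.9·0.4000 + 0.6·0.2500 + 0.8·0.3500; P(species X) ≈ 0.4557, P(species Y) ≈ 0.1899, P(species Z) ≈ 0.3544
After 'present': normaliser = 0.1·0.4557 + 0.4·0.1899 + 0.2·0.3544; P(species X) ≈ 0.2368, P(species Y) ≈ 0.3947, P(species Z) ≈ 0.3684
After 'absent': normaliser = 0.9·0.2368 + 0.6·0.3947 + 0.8·0.3684; P(species X) ≈ 0.2862, P(species Y) ≈ 0.3180, P(species Z) ≈ 0.3958
After 'present': normaliser = 0.1·0.2862 + 0.4·0.3180 + 0.2·0.3958; P(species X) ≈ 0.1218, P(species Y) ≈ 0.5414, P(species Z) ≈ 0.3368
After 'absent': normaliser = 0.9·0.1218 + 0.6·0.5414 + 0.8·0.3368; P(species X) ≈ 0.1557, P(species Y) ≈ 0.4614, P(species Z) ≈ 0.3828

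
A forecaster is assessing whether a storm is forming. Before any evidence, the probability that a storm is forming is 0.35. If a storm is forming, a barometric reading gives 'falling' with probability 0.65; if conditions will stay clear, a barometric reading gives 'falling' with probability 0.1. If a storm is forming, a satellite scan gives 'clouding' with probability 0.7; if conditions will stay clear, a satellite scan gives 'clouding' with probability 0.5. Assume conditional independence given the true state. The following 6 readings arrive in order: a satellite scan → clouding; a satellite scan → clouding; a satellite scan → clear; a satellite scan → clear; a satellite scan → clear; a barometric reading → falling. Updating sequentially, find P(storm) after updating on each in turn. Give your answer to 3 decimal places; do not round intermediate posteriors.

0.597

Each posterior becomes the prior for the next update.
After a satellite scan='clouding': P(storm) = 0.7·0.3500 / (0.7·0.3500 + 0.5·0.6500) ≈ 0.4298
After a satellite scan='clouding': P(storm) = 0.7·0.4298 / (0.7·0.4298 + 0.5·0.5702) ≈ 0.5135
After a satellite scan='clear': P(storm) = 0.3·0.5135 / (0.3·0.5135 + 0.5·0.4865) ≈ 0.3877
After a satellite scan='clear': P(storm) = 0.3·0.3877 / (0.3·0.3877 + 0.5·0.6123) ≈ 0.2753
After a satellite scan='clear': P(storm) = 0.3·0.2753 / (0.3·0.2753 + 0.5·0.7247) ≈ 0.1856
After a barometric reading='falling': P(storm) = 0.65·0.1856 / (0.65·0.1856 + 0.1·0.8144) ≈ 0.5971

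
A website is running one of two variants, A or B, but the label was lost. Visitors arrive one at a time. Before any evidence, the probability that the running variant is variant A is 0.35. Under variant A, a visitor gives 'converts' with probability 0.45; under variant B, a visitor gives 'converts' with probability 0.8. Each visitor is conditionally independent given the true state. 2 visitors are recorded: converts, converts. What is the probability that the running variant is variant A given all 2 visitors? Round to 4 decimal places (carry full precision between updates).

After 'converts': P(A) = 0.45·0.3500 / (0.45·0.3500 + 0.8·0.6500) ≈ 0.2325
After 'converts': P(A) = 0.45·0.2325 / (0.45·0.2325 + 0.8·0.7675) ≈ 0.1456

0.1456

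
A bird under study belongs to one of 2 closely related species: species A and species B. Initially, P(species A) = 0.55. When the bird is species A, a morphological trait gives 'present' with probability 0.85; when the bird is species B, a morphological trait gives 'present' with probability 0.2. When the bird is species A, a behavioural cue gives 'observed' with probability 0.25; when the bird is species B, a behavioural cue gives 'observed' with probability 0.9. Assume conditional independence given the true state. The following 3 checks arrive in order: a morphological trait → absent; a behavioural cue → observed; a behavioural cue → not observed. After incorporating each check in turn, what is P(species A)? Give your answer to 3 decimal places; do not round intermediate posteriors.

0.323

After a morphological trait='absent': P(species A) = 0.15·0.5500 / (0.15·0.5500 + 0.8·0.4500) ≈ 0.1864
After a behavioural cue='observed': P(species A) = 0.25·0.1864 / (0.25·0.1864 + 0.9·0.8136) ≈ 0.0598
After a behavioural cue='not observed': P(species A) = 0.75·0.0598 / (0.75·0.0598 + 0.1·0.9402) ≈ 0.3231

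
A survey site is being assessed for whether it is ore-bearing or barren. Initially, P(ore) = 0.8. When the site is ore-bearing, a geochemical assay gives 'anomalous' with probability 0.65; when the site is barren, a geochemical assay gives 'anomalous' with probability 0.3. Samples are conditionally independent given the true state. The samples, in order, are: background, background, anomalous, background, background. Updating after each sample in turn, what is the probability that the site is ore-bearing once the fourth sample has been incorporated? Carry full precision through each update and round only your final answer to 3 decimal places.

0.520

After 'background': P(ore) = 0.35·0.8000 / (0.35·0.8000 + 0.7·0.2000) ≈ 0.6667
After 'background': P(ore) = 0.35·0.6667 / (0.35·0.6667 + 0.7·0.3333) ≈ 0.5000
After 'anomalous': P(ore) = 0.65·0.5000 / (0.65·0.5000 + 0.3·0.5000) ≈ 0.6842
After 'background': P(ore) = 0.35·0.6842 / (0.35·0.6842 + 0.7·0.3158) ≈ 0.5200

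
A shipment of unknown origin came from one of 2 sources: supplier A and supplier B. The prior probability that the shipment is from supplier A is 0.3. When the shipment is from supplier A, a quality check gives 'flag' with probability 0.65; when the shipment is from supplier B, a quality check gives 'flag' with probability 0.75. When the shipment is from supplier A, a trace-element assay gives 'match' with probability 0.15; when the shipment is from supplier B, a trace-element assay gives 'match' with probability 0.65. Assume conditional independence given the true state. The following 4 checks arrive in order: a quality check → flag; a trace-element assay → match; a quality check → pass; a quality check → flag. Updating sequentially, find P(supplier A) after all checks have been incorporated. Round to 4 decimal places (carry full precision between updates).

0.0942

After a quality check='flag': P(supplier A) = 0.65·0.3000 / (0.65·0.3000 + 0.75·0.7000) ≈ 0.2708
After a trace-element assay='match': P(supplier A) = 0.15·0.2708 / (0.15·0.2708 + 0.65·0.7292) ≈ 0.0789
After a quality check='pass': P(supplier A) = 0.35·0.0789 / (0.35·0.0789 + 0.25·0.9211) ≈ 0.1071
After a quality check='flag': P(supplier A) = 0.65·0.1071 / (0.65·0.1071 + 0.75·0.8929) ≈ 0.0942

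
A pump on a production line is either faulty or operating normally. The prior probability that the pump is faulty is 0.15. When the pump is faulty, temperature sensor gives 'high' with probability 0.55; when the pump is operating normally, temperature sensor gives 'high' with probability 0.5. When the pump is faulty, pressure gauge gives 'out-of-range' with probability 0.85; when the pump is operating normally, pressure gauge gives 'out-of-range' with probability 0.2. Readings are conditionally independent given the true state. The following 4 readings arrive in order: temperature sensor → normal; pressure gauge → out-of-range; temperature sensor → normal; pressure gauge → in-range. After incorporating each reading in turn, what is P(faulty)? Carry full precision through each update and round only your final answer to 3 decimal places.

0.102

After temperature sensor='normal': P(faulty) = 0.45·0.1500 / (0.45·0.1500 + 0.5·0.8500) ≈ 0.1371
After pressure gauge='out-of-range': P(faulty) = 0.85·0.1371 / (0.85·0.1371 + 0.2·0.8629) ≈ 0.4030
After temperature sensor='normal': P(faulty) = 0.45·0.4030 / (0.45·0.4030 + 0.5·0.5970) ≈ 0.3779
After pressure gauge='in-range': P(faulty) = 0.15·0.3779 / (0.15·0.3779 + 0.8·0.6221) ≈ 0.1023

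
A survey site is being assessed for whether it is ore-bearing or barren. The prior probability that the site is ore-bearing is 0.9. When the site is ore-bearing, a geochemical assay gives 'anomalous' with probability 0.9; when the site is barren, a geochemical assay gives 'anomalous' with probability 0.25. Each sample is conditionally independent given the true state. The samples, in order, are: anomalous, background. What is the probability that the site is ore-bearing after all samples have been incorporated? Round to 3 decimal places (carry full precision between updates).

After 'anomalous': P(ore) = 0.9·0.9000 / (0.9·0.9000 + 0.25·0.1000) ≈ 0.9701
After 'background': P(ore) = 0.1·0.9701 / (0.1·0.9701 + 0.75·0.0299) ≈ 0.8120

0.812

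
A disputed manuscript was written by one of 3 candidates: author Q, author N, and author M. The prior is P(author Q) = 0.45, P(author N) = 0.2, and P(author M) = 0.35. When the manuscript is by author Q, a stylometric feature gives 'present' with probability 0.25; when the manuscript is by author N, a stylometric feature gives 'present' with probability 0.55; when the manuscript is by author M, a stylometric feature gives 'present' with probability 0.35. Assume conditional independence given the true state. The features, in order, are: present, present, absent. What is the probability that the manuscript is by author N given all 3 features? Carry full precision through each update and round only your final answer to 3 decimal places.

0.357

After 'present': normaliser = 0.25·0.4500 + 0.55·0.2000 + 0.35·0.3500; P(author Q) ≈ 0.3261, P(author N) ≈ 0.3188, P(author M) ≈ 0.3551
After 'present': normaliser = 0.25·0.3261 + 0.55·0.3188 + 0.35·0.3551; P(author Q) ≈ 0.2139, P(author N) ≈ 0.4601, P(author M) ≈ 0.3260
After 'absent': normaliser = 0.75·0.2139 + 0.45·0.4601 + 0.65·0.3260; P(author Q) ≈ 0.2769, P(author N) ≈ 0.3573, P(author M) ≈ 0.3658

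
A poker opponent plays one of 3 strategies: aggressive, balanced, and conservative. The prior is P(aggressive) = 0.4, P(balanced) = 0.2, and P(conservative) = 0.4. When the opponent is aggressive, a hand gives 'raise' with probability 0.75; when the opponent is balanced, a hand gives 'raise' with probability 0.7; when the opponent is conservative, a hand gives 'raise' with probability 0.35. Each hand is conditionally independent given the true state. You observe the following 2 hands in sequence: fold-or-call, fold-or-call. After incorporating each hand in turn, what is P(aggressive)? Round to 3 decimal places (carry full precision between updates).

After 'fold-or-call': normaliser = 0.25·0.4000 + 0.3·0.2000 + 0.65·0.4000; P(aggressive) ≈ 0.2381, P(balanced) ≈ 0.1429, P(conservative) ≈ 0.6190
After 'fold-or-call': normaliser = 0.25·0.2381 + 0.3·0.1429 + 0.65·0.6190; P(aggressive) ≈ 0.1179, P(balanced) ≈ 0.0849, P(conservative) ≈ 0.7972

0.118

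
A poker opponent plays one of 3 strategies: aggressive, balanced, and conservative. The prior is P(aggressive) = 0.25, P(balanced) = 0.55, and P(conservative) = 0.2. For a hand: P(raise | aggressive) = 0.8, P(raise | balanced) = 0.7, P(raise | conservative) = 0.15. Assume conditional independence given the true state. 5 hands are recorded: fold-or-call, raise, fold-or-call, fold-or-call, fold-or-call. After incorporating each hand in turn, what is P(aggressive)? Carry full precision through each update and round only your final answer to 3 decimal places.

After 'fold-or-call': normaliser = 0.2·0.2500 + 0.3·0.5500 + 0.85·0.2000; P(aggressive) ≈ 0.1299, P(balanced) ≈ 0.4286, P(conservative) ≈ 0.4416
After 'raise': normaliser = 0.8·0.1299 + 0.7·0.4286 + 0.15·0.4416; P(aggressive) ≈ 0.2210, P(balanced) ≈ 0.6381, P(conservative) ≈ 0.1409
After 'fold-or-call': normaliser = 0.2·0.2210 + 0.3·0.6381 + 0.85·0.1409; P(aggressive) ≈ 0.1244, P(balanced) ≈ 0.5387, P(conservative) ≈ 0.3370
After 'fold-or-call': normaliser = 0.2·0.1244 + 0.3·0.5387 + 0.85·0.3370; P(aggressive) ≈ 0.0526, P(balanced) ≈ 0.3417, P(conservative) ≈ 0.6057
After 'fold-or-call': normaliser = 0.2·0.0526 + 0.3·0.3417 + 0.85·0.6057; P(aggressive) ≈ 0.0168, P(balanced) ≈ 0.1633, P(conservative) ≈ 0.8200

0.017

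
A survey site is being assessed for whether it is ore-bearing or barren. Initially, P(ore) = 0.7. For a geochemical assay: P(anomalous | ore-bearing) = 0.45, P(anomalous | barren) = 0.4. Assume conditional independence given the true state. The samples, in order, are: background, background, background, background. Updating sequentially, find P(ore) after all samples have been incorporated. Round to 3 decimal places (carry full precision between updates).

0.622

After 'background': P(ore) = 0.55·0.7000 / (0.55·0.7000 + 0.6·0.3000) ≈ 0.6814
After 'background': P(ore) = 0.55·0.6814 / (0.55·0.6814 + 0.6·0.3186) ≈ 0.6622
After 'background': P(ore) = 0.55·0.6622 / (0.55·0.6622 + 0.6·0.3378) ≈ 0.6425
After 'background': P(ore) = 0.55·0.6425 / (0.55·0.6425 + 0.6·0.3575) ≈ 0.6223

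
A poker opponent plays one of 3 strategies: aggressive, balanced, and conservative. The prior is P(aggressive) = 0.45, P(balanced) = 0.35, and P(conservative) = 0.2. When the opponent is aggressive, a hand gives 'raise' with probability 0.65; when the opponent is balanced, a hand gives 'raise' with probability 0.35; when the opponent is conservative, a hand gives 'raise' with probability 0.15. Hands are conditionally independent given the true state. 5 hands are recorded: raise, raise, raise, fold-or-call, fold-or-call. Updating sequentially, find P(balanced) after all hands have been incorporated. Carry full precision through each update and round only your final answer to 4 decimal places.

Each posterior becomes the prior for the next update.
After 'raise': normaliser = 0.65·0.4500 + 0.35·0.3500 + 0.15·0.2000; P(aggressive) ≈ 0.6573, P(balanced) ≈ 0.2753, P(conservative) ≈ 0.0674
After 'raise': normaliser = 0.65·0.6573 + 0.35·0.2753 + 0.15·0.0674; P(aggressive) ≈ 0.8005, P(balanced) ≈ 0.1805, P(conservative) ≈ 0.0189
After 'raise': normaliser = 0.65·0.8005 + 0.35·0.1805 + 0.15·0.0189; P(aggressive) ≈ 0.8874, P(balanced) ≈ 0.1078, P(conservative) ≈ 0.0048
After 'fold-or-call': normaliser = 0.35·0.8874 + 0.65·0.1078 + 0.85·0.0048; P(aggressive) ≈ 0.8072, P(balanced) ≈ 0.1820, P(conservative) ≈ 0.0107
After 'fold-or-call': normaliser = 0.35·0.8072 + 0.65·0.1820 + 0.85·0.0107; P(aggressive) ≈ 0.6892, P(balanced) ≈ 0.2886, P(conservative) ≈ 0.0222

0.2886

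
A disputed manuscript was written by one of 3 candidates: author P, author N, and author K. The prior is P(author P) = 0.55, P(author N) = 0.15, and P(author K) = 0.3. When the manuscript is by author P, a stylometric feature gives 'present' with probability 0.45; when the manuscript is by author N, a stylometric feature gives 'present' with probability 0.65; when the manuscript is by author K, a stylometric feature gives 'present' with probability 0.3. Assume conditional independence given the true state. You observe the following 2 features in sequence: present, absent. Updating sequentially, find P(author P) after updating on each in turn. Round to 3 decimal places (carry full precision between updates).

0.584

After 'present': normaliser = 0.45·0.5500 + 0.65·0.1500 + 0.3·0.3000; P(author P) ≈ 0.5690, P(author N) ≈ 0.2241, P(author K) ≈ 0.2069
After 'absent': normaliser = 0.55·0.5690 + 0.35·0.2241 + 0.7·0.2069; P(author P) ≈ 0.5836, P(author N) ≈ 0.1463, P(author K) ≈ 0.2701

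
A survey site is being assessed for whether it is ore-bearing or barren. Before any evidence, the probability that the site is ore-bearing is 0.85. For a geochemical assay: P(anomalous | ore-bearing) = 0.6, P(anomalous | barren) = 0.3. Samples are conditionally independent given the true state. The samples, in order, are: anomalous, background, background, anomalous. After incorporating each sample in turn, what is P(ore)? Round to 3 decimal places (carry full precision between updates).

After 'anomalous': P(ore) = 0.6·0.8500 / (0.6·0.8500 + 0.3·0.1500) ≈ 0.9189
After 'background': P(ore) = 0.4·0.9189 / (0.4·0.9189 + 0.7·0.0811) ≈ 0.8662
After 'background': P(ore) = 0.4·0.8662 / (0.4·0.8662 + 0.7·0.1338) ≈ 0.7873
After 'anomalous': P(ore) = 0.6·0.7873 / (0.6·0.7873 + 0.3·0.2127) ≈ 0.8810

0.881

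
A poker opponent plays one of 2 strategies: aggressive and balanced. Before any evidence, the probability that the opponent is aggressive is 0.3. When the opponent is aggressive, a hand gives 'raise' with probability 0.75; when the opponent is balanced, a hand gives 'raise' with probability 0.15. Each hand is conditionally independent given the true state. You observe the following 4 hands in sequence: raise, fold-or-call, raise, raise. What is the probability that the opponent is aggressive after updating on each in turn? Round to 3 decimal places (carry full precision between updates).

0.940

After 'raise': P(aggressive) = 0.75·0.3000 / (0.75·0.3000 + 0.15·0.7000) ≈ 0.6818
After 'fold-or-call': P(aggressive) = 0.25·0.6818 / (0.25·0.6818 + 0.85·0.3182) ≈ 0.3866
After 'raise': P(aggressive) = 0.75·0.3866 / (0.75·0.3866 + 0.15·0.6134) ≈ 0.7591
After 'raise': P(aggressive) = 0.75·0.7591 / (0.75·0.7591 + 0.15·0.2409) ≈ 0.9403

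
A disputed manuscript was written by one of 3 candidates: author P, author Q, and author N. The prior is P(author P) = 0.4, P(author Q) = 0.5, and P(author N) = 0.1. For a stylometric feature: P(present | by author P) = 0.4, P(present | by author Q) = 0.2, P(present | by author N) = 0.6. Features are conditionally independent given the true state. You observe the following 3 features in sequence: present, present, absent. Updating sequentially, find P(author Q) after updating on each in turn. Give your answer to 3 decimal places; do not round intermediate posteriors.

0.233

After 'present': normaliser = 0.4·0.4000 + 0.2·0.5000 + 0.6·0.1000; P(author P) ≈ 0.5000, P(author Q) ≈ 0.3125, P(author N) ≈ 0.1875
After 'present': normaliser = 0.4·0.5000 + 0.2·0.3125 + 0.6·0.1875; P(author P) ≈ 0.5333, P(author Q) ≈ 0.1667, P(author N) ≈ 0.3000
After 'absent': normaliser = 0.6·0.5333 + 0.8·0.1667 + 0.4·0.3000; P(author P) ≈ 0.5581, P(author Q) ≈ 0.2326, P(author N) ≈ 0.2093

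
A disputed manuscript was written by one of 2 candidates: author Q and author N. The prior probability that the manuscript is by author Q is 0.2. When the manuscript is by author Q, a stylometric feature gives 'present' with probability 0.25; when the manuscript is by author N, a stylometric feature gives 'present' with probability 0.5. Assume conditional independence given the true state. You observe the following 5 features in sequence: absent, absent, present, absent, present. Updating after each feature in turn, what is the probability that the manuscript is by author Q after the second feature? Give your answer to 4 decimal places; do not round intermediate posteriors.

0.3600

Each posterior becomes the prior for the next update.
After 'absent': P(author Q) = 0.75·0.2000 / (0.75·0.2000 + 0.5·0.8000) ≈ 0.2727
After 'absent': P(author Q) = 0.75·0.2727 / (0.75·0.2727 + 0.5·0.7273) ≈ 0.3600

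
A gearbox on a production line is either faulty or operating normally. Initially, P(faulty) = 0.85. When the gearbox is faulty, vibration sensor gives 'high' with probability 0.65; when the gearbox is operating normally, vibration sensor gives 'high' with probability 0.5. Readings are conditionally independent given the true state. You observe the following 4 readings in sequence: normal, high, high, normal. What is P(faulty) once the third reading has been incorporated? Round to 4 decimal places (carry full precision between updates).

After 'normal': P(faulty) = 0.35·0.8500 / (0.35·0.8500 + 0.5·0.1500) ≈ 0.7987
After 'high': P(faulty) = 0.65·0.7987 / (0.65·0.7987 + 0.5·0.2013) ≈ 0.8376
After 'high': P(faulty) = 0.65·0.8376 / (0.65·0.8376 + 0.5·0.1624) ≈ 0.8702

0.8702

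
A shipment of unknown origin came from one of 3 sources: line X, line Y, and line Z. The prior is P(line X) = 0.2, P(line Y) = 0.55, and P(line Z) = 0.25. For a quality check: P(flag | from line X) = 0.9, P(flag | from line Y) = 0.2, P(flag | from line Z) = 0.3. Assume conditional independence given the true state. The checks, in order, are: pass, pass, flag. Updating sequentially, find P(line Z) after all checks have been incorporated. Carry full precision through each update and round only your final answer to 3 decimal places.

0.337

After 'pass': normaliser = 0.1·0.2000 + 0.8·0.5500 + 0.7·0.2500; P(line X) ≈ 0.0315, P(line Y) ≈ 0.6929, P(line Z) ≈ 0.2756
After 'pass': normaliser = 0.1·0.0315 + 0.8·0.6929 + 0.7·0.2756; P(line X) ≈ 0.0042, P(line Y) ≈ 0.7387, P(line Z) ≈ 0.2571
After 'flag': normaliser = 0.9·0.0042 + 0.2·0.7387 + 0.3·0.2571; P(line X) ≈ 0.0165, P(line Y) ≈ 0.6462, P(line Z) ≈ 0.3373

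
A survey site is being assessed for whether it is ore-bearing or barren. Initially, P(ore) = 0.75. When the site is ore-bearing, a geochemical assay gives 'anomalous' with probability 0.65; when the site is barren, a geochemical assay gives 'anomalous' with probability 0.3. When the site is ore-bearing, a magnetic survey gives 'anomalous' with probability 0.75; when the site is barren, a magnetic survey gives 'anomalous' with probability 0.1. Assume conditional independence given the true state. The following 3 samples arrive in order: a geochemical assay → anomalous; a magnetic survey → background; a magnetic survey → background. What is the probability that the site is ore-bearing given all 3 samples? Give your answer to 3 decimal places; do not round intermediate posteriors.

0.334

After a geochemical assay='anomalous': P(ore) = 0.65·0.7500 / (0.65·0.7500 + 0.3·0.2500) ≈ 0.8667
After a magnetic survey='background': P(ore) = 0.25·0.8667 / (0.25·0.8667 + 0.9·0.1333) ≈ 0.6436
After a magnetic survey='background': P(ore) = 0.25·0.6436 / (0.25·0.6436 + 0.9·0.3564) ≈ 0.3340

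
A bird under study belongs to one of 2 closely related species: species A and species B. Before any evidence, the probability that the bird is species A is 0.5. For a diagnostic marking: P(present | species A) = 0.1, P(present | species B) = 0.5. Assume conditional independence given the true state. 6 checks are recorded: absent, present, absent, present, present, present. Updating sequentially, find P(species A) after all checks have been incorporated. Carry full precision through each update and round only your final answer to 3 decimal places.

0.005

Each posterior becomes the prior for the next update.
After 'absent': P(species A) = 0.9·0.5000 / (0.9·0.5000 + 0.5·0.5000) ≈ 0.6429
After 'present': P(species A) = 0.1·0.6429 / (0.1·0.6429 + 0.5·0.3571) ≈ 0.2647
After 'absent': P(species A) = 0.9·0.2647 / (0.9·0.2647 + 0.5·0.7353) ≈ 0.3932
After 'present': P(species A) = 0.1·0.3932 / (0.1·0.3932 + 0.5·0.6068) ≈ 0.1147
After 'present': P(species A) = 0.1·0.1147 / (0.1·0.1147 + 0.5·0.8853) ≈ 0.0253
After 'present': P(species A) = 0.1·0.0253 / (0.1·0.0253 + 0.5·0.9747) ≈ 0.0052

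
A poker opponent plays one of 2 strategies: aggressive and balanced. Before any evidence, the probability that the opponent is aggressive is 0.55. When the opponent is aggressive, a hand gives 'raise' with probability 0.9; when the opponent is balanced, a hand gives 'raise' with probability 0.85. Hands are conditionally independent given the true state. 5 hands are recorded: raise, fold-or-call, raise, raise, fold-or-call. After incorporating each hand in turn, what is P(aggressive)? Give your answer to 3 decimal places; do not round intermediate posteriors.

After 'raise': P(aggressive) = 0.9·0.5500 / (0.9·0.5500 + 0.85·0.4500) ≈ 0.5641
After 'fold-or-call': P(aggressive) = 0.1·0.5641 / (0.1·0.5641 + 0.15·0.4359) ≈ 0.4632
After 'raise': P(aggressive) = 0.9·0.4632 / (0.9·0.4632 + 0.85·0.5368) ≈ 0.4774
After 'raise': P(aggressive) = 0.9·0.4774 / (0.9·0.4774 + 0.85·0.5226) ≈ 0.4917
After 'fold-or-call': P(aggressive) = 0.1·0.4917 / (0.1·0.4917 + 0.15·0.5083) ≈ 0.3920

0.392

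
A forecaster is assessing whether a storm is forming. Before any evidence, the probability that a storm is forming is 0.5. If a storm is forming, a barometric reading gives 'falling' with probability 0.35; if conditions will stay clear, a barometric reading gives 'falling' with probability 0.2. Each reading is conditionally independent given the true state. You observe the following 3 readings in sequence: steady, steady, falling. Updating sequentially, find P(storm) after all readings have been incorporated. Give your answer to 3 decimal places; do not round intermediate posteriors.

After 'steady': P(storm) = 0.65·0.5000 / (0.65·0.5000 + 0.8·0.5000) ≈ 0.4483
After 'steady': P(storm) = 0.65·0.4483 / (0.65·0.4483 + 0.8·0.5517) ≈ 0.3976
After 'falling': P(storm) = 0.35·0.3976 / (0.35·0.3976 + 0.2·0.6024) ≈ 0.5360

0.536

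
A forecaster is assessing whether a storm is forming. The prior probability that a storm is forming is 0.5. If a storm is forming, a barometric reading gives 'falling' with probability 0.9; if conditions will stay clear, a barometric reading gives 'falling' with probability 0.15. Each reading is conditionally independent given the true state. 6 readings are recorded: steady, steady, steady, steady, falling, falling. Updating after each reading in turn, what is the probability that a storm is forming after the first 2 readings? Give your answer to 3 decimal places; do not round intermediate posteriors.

After 'steady': P(storm) = 0.1·0.5000 / (0.1·0.5000 + 0.85·0.5000) ≈ 0.1053
After 'steady': P(storm) = 0.1·0.1053 / (0.1·0.1053 + 0.85·0.8947) ≈ 0.0137

0.014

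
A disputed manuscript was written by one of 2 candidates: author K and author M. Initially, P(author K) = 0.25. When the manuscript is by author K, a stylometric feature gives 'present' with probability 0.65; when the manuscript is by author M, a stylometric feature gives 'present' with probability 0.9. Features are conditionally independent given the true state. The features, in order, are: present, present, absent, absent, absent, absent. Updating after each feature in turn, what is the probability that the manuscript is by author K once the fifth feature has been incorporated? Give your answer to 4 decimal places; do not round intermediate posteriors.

0.8817

After 'present': P(author K) = 0.65·0.2500 / (0.65·0.2500 + 0.9·0.7500) ≈ 0.1940
After 'present': P(author K) = 0.65·0.1940 / (0.65·0.1940 + 0.9·0.8060) ≈ 0.1481
After 'absent': P(author K) = 0.35·0.1481 / (0.35·0.1481 + 0.1·0.8519) ≈ 0.3783
After 'absent': P(author K) = 0.35·0.3783 / (0.35·0.3783 + 0.1·0.6217) ≈ 0.6805
After 'absent': P(author K) = 0.35·0.6805 / (0.35·0.6805 + 0.1·0.3195) ≈ 0.8817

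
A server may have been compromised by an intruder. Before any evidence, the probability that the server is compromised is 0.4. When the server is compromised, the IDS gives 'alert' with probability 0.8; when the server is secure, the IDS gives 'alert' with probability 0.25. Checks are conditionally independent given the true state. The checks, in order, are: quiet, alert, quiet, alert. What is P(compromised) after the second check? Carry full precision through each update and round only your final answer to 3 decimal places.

0.363

Apply Bayes' rule sequentially, carrying P(compromised) forward.
After 'quiet': P(compromised) = 0.2·0.4000 / (0.2·0.4000 + 0.75·0.6000) ≈ 0.1509
After 'alert': P(compromised) = 0.8·0.1509 / (0.8·0.1509 + 0.25·0.8491) ≈ 0.3626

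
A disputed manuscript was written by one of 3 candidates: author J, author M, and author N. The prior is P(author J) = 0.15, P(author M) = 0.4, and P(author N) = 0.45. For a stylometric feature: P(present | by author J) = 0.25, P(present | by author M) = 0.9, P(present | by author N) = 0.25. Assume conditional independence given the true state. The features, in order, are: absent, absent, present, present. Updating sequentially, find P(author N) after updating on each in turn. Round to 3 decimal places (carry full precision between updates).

0.650

Apply Bayes' rule sequentially, carrying P(author N) forward.
After 'absent': normaliser = 0.75·0.1500 + 0.1·0.4000 + 0.75·0.4500; P(author J) ≈ 0.2296, P(author M) ≈ 0.0816, P(author N) ≈ 0.6888
After 'absent': normaliser = 0.75·0.2296 + 0.1·0.0816 + 0.75·0.6888; P(author J) ≈ 0.2471, P(author M) ≈ 0.0117, P(author N) ≈ 0.7412
After 'present': normaliser = 0.25·0.2471 + 0.9·0.0117 + 0.25·0.7412; P(author J) ≈ 0.2398, P(author M) ≈ 0.0409, P(author N) ≈ 0.7193
After 'present': normaliser = 0.25·0.2398 + 0.9·0.0409 + 0.25·0.7193; P(author J) ≈ 0.2167, P(author M) ≈ 0.1331, P(author N) ≈ 0.6501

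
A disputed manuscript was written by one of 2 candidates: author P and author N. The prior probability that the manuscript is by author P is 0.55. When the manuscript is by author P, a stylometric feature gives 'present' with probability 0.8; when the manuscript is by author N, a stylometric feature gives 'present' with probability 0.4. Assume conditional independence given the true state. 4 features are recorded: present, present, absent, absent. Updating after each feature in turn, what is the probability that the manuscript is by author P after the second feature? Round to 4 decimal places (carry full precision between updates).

After 'present': P(author P) = 0.8·0.5500 / (0.8·0.5500 + 0.4·0.4500) ≈ 0.7097
After 'present': P(author P) = 0.8·0.7097 / (0.8·0.7097 + 0.4·0.2903) ≈ 0.8302

0.8302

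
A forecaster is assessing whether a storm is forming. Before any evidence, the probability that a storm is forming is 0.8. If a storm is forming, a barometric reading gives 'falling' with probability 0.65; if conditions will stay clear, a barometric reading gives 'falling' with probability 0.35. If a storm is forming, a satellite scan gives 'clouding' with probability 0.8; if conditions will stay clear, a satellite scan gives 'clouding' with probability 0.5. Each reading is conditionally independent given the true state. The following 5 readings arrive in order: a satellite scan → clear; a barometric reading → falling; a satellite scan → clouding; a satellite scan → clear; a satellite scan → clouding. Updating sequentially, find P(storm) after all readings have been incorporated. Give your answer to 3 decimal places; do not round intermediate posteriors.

0.753

Apply Bayes' rule sequentially, carrying P(storm) forward.
After a satellite scan='clear': P(storm) = 0.2·0.8000 / (0.2·0.8000 + 0.5·0.2000) ≈ 0.6154
After a barometric reading='falling': P(storm) = 0.65·0.6154 / (0.65·0.6154 + 0.35·0.3846) ≈ 0.7482
After a satellite scan='clouding': P(storm) = 0.8·0.7482 / (0.8·0.7482 + 0.5·0.2518) ≈ 0.8262
After a satellite scan='clear': P(storm) = 0.2·0.8262 / (0.2·0.8262 + 0.5·0.1738) ≈ 0.6554
After a satellite scan='clouding': P(storm) = 0.8·0.6554 / (0.8·0.6554 + 0.5·0.3446) ≈ 0.7526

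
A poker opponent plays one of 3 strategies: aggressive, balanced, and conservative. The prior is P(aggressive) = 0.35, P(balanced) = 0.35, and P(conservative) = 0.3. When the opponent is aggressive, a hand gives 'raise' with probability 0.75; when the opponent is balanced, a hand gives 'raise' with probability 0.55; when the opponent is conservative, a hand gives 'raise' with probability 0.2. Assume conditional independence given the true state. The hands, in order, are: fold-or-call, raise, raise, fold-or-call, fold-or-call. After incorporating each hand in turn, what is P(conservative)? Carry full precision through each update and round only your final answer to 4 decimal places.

After 'fold-or-call': normaliser = 0.25·0.3500 + 0.45·0.3500 + 0.8·0.3000; P(aggressive) ≈ 0.1804, P(balanced) ≈ 0.3247, P(conservative) ≈ 0.4948
After 'raise': normaliser = 0.75·0.1804 + 0.55·0.3247 + 0.2·0.4948; P(aggressive) ≈ 0.3277, P(balanced) ≈ 0.4326, P(conservative) ≈ 0.2397
After 'raise': normaliser = 0.75·0.3277 + 0.55·0.4326 + 0.2·0.2397; P(aggressive) ≈ 0.4623, P(balanced) ≈ 0.4475, P(conservative) ≈ 0.0902
After 'fold-or-call': normaliser = 0.25·0.4623 + 0.45·0.4475 + 0.8·0.0902; P(aggressive) ≈ 0.2970, P(balanced) ≈ 0.5176, P(conservative) ≈ 0.1854
After 'fold-or-call': normaliser = 0.25·0.2970 + 0.45·0.5176 + 0.8·0.1854; P(aggressive) ≈ 0.1630, P(balanced) ≈ 0.5113, P(conservative) ≈ 0.3256

0.3256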